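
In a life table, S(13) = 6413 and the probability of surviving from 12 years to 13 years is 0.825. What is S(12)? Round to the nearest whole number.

S(12) = S(13) / p = 6413 / 0.825 = 7773.

7773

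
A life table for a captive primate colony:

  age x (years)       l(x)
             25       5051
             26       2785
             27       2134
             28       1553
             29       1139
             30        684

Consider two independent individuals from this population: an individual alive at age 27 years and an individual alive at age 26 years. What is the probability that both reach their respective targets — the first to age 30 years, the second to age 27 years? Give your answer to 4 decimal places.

0.2456

p₁ = l(30)/l(27) = 684/2134 = 0.320525; p₂ = l(27)/l(26) = 2134/2785 = 0.766248.
P(both) = p₁ × p₂ = 0.320525 × 0.766248 = 0.245602.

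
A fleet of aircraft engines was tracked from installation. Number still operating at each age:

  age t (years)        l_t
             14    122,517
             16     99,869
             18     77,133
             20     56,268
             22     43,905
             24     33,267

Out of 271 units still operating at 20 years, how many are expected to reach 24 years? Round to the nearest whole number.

The relevant probability is 33,267/56,268 = 0.591224.
Expected number = 271 × 0.591224 = 160.

160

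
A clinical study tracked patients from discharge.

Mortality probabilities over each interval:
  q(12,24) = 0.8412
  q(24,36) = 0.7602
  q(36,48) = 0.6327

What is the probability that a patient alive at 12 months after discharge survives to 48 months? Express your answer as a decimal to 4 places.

0.0140

The overall survival probability is (1 − 0.8412) × (1 − 0.7602) × (1 − 0.6327).
= 0.1588 × 0.2398 × 0.3673 = 0.013987.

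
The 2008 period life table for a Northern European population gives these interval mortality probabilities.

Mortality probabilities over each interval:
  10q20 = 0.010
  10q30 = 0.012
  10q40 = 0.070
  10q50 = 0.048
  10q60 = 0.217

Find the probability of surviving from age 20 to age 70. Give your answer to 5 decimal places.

0.67807

Survival from 20 to 70 is the product of surviving each interval: (1 − 0.010) × (1 − 0.012) × (1 − 0.070) × (1 − 0.048) × (1 − 0.217).
= 0.990 × 0.988 × 0.930 × 0.952 × 0.783 = 0.678069.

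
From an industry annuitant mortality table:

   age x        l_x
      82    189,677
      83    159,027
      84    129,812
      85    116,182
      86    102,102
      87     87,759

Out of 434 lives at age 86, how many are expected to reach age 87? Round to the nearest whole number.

373

The relevant probability is 87,759/102,102 = 0.859523.
Expected number = 434 × 0.859523 = 373.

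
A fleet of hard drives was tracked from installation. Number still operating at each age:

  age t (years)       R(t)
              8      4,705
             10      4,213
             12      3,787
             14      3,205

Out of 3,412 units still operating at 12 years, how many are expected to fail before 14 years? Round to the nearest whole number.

524

The relevant probability is 1 − 3,205/3,787 = 0.153684.
Expected number = 3,412 × 0.153684 = 524.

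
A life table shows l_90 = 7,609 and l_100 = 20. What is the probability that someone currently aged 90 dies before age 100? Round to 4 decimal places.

P(die before 100 | alive at 90) = 1 − l_100/l_90 = 1 − 20/7,609 = (7,589)/7,609 = 0.997372.

0.9974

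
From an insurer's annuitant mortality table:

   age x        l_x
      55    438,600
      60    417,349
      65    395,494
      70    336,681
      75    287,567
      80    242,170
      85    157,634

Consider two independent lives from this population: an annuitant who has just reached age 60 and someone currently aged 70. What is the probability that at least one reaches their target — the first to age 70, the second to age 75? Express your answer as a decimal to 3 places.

0.972

p₁ = l_70/l_60 = 336,681/417,349 = 0.806713; p₂ = l_75/l_70 = 287,567/336,681 = 0.854123.
P(at least one) = 1 − (1−p₁)(1−p₂) = 1 − 0.193287 × 0.145877 = 0.971804.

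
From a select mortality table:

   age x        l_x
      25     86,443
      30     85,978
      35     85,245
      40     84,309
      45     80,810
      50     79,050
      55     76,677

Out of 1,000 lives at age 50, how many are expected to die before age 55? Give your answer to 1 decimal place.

30.0

The relevant probability is 1 − 76,677/79,050 = 0.030019.
Expected number = 1,000 × 0.030019 = 30.0.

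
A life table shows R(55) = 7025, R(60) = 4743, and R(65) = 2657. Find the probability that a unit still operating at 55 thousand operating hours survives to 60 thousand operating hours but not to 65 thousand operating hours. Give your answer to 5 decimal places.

This is the probability of reaching 60 but not 65, conditional on being operational at 55: (R(60) − R(65)) / R(55).
= (4743 − 2657) / 7025 = 2086 / 7025 = 0.296940.

0.29694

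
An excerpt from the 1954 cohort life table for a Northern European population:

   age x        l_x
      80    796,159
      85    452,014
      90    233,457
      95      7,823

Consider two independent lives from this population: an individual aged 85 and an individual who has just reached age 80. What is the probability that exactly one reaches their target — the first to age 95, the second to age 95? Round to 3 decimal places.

0.027

p₁ = l_95/l_85 = 7,823/452,014 = 0.017307; p₂ = l_95/l_80 = 7,823/796,159 = 0.009826.
P(exactly one) = p₁(1−p₂) + (1−p₁)p₂ = 0.017137 + 0.009656 = 0.026793.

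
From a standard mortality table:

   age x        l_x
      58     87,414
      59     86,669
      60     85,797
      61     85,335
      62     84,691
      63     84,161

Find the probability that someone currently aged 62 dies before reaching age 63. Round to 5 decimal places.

P(die before 63 | alive at 62) = 1 − l_63/l_62 = 1 − 84,161/84,691 = (530)/84,691 = 0.006258.

0.00626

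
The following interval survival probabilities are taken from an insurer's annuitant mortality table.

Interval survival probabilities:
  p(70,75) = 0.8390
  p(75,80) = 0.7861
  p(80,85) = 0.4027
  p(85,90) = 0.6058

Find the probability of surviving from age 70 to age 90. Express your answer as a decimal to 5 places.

0.16090

Survival from 70 to 90 is the product of surviving each interval: 0.8390 × 0.7861 × 0.4027 × 0.6058.
= 0.160898.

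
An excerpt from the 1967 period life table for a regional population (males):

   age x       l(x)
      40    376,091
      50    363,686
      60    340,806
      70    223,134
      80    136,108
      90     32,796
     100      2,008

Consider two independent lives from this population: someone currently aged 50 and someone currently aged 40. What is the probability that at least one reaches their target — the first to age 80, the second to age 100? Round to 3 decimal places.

0.378

p₁ = l(80)/l(50) = 136,108/363,686 = 0.374246; p₂ = l(100)/l(40) = 2,008/376,091 = 0.005339.
P(at least one) = 1 − (1−p₁)(1−p₂) = 1 − 0.625754 × 0.994661 = 0.377587.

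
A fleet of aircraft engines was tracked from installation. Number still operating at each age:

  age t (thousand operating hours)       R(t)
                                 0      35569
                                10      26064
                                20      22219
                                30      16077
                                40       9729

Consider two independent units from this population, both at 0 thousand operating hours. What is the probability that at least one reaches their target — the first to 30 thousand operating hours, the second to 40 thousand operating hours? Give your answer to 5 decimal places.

p₁ = R(30)/R(0) = 16077/35569 = 0.451995; p₂ = R(40)/R(0) = 9729/35569 = 0.273525.
P(at least one) = 1 − (1−p₁)(1−p₂) = 1 − 0.548005 × 0.726475 = 0.601888.

0.60189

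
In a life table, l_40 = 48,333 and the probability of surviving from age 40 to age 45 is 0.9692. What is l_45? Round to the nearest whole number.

l_45 = l_40 × p = 48,333 × 0.9692 = 46844.

46844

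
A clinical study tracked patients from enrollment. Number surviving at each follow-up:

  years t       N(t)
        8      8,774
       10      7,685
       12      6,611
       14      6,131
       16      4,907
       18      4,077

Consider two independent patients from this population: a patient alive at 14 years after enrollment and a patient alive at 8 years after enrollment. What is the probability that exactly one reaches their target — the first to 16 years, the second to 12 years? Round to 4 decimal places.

0.3477

p₁ = N(16)/N(14) = 4,907/6,131 = 0.800359; p₂ = N(12)/N(8) = 6,611/8,774 = 0.753476.
P(exactly one) = p₁(1−p₂) + (1−p₁)p₂ = 0.197308 + 0.150425 = 0.347732.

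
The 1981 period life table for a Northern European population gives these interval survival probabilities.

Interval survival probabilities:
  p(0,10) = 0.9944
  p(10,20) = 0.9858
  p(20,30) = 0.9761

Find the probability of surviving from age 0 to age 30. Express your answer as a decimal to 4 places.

0.9569

Survival from 0 to 30 is the product of surviving each interval: 0.9944 × 0.9858 × 0.9761.
= 0.956851.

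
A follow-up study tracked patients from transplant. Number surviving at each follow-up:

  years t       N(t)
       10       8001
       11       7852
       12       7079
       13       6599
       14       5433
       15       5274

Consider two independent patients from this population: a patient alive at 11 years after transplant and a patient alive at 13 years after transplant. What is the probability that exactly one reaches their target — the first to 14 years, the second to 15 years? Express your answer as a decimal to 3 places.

p₁ = N(14)/N(11) = 5433/7852 = 0.691926; p₂ = N(15)/N(13) = 5274/6599 = 0.799212.
P(exactly one) = p₁(1−p₂) + (1−p₁)p₂ = 0.138930 + 0.246216 = 0.385147.

0.385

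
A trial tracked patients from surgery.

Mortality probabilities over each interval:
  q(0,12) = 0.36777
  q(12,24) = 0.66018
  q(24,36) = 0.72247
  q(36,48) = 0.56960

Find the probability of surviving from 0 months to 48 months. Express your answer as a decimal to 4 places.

P(survive 0→48) = (1 − 0.36777) × (1 − 0.66018) × (1 − 0.72247) × (1 − 0.56960).
= 0.63223 × 0.33982 × 0.27753 × 0.43040 = 0.025663.

0.0257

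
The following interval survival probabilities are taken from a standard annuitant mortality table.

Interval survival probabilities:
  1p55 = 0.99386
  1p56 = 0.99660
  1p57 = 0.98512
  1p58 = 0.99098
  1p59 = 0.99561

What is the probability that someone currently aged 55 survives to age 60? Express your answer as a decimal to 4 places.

Survival from 55 to 60 is the product of surviving each interval: 0.99386 × 0.99660 × 0.98512 × 0.99098 × 0.99561.
= 0.962696.

0.9627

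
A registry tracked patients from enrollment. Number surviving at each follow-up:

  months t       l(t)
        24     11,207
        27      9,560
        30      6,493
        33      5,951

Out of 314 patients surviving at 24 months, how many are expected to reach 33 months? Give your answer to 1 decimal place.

The relevant probability is 5,951/11,207 = 0.531007.
Expected number = 314 × 0.531007 = 166.7.

166.7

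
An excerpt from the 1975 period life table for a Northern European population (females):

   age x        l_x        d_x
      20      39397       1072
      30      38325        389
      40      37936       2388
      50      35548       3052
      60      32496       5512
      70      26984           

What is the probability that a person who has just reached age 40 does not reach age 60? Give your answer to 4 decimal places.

0.1434

P(die before 60 | alive at 40) = 1 − l_60/l_40 = 1 − 32496/37936 = (5440)/37936 = 0.143399.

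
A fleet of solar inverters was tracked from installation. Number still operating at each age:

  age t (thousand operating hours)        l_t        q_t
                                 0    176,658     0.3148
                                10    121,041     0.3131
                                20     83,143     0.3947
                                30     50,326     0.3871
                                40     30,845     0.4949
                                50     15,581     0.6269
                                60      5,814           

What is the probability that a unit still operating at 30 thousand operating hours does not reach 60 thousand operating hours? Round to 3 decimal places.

P(fail before 60 | operational at 30) = 1 − l_60/l_30 = 1 − 5,814/50,326 = (44,512)/50,326 = 0.884473.

0.884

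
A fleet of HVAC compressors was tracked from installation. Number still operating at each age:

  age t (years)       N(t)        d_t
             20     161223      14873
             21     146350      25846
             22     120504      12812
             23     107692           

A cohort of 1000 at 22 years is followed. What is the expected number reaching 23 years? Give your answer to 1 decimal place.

The relevant probability is 107692/120504 = 0.893680.
Expected number = 1000 × 0.893680 = 893.7.

893.7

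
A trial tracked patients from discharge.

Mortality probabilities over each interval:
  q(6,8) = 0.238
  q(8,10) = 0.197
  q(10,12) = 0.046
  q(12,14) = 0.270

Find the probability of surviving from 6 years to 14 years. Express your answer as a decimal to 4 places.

0.4261

The overall survival probability is (1 − 0.238) × (1 − 0.197) × (1 − 0.046) × (1 − 0.270).
= 0.762 × 0.803 × 0.954 × 0.730 = 0.426130.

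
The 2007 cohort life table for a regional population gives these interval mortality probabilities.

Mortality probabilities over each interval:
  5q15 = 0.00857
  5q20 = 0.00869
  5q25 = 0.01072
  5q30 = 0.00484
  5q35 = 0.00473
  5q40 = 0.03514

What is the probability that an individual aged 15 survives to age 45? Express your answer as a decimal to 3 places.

Chaining the interval survival probabilities: (1 − 0.00857) × (1 − 0.00869) × (1 − 0.01072) × (1 − 0.00484) × (1 − 0.00473) × (1 − 0.03514).
= 0.99143 × 0.99131 × 0.98928 × 0.99516 × 0.99527 × 0.96486 = 0.929157.

0.929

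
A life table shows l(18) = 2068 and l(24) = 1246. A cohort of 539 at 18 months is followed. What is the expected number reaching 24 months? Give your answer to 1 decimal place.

324.8

The relevant probability is 1246/2068 = 0.602515.
Expected number = 539 × 0.602515 = 324.8.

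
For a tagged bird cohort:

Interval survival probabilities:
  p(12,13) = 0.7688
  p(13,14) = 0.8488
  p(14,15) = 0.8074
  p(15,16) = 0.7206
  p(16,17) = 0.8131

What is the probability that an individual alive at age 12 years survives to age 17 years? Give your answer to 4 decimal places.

Survival from 12 to 17 is the product of surviving each interval: 0.7688 × 0.8488 × 0.8074 × 0.7206 × 0.8131.
= 0.308706.

0.3087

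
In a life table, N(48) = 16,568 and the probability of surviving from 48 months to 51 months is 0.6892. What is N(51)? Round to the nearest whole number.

11419

N(51) = N(48) × p = 16,568 × 0.6892 = 11419.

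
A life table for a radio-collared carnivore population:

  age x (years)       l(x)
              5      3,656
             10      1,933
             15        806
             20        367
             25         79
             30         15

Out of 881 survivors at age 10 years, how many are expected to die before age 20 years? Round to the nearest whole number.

The relevant probability is 1 − 367/1,933 = 0.810140.
Expected number = 881 × 0.810140 = 714.

714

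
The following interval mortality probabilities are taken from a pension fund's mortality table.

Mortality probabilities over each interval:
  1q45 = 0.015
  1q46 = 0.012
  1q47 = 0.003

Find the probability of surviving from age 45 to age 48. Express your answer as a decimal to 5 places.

3p45 = (1 − 0.015) × (1 − 0.012) × (1 − 0.003).
= 0.985 × 0.988 × 0.997 = 0.970260.

0.97026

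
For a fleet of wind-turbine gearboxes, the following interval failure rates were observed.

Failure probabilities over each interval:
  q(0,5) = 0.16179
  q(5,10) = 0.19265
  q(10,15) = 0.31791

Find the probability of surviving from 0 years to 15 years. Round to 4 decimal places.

The overall survival probability is (1 − 0.16179) × (1 − 0.19265) × (1 − 0.31791).
= 0.83821 × 0.80735 × 0.68209 = 0.461590.

0.4616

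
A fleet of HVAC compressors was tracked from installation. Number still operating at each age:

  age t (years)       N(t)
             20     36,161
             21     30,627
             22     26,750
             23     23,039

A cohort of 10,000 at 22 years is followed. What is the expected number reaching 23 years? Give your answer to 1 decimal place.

The relevant probability is 23,039/26,750 = 0.861271.
Expected number = 10,000 × 0.861271 = 8612.7.

8612.7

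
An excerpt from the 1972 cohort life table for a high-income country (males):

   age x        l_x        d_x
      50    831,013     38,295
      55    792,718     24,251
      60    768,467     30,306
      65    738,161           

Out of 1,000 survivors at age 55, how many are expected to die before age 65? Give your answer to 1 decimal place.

68.8

The relevant probability is 1 − 738,161/792,718 = 0.068823.
Expected number = 1,000 × 0.068823 = 68.8.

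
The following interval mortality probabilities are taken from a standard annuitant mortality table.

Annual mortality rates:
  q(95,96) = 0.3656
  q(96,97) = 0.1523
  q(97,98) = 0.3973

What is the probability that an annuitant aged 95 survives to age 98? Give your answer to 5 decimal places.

The overall survival probability is (1 − 0.3656) × (1 − 0.1523) × (1 − 0.3973).
= 0.6344 × 0.8477 × 0.6027 = 0.324121.

0.32412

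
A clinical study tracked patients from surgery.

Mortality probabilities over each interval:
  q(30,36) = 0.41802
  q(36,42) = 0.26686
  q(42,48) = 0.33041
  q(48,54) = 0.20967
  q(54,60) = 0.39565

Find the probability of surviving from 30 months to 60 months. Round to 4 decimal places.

0.1365

P(survive 30→60) = (1 − 0.41802) × (1 − 0.26686) × (1 − 0.33041) × (1 − 0.20967) × (1 − 0.39565).
= 0.58198 × 0.73314 × 0.66959 × 0.79033 × 0.60435 = 0.136459.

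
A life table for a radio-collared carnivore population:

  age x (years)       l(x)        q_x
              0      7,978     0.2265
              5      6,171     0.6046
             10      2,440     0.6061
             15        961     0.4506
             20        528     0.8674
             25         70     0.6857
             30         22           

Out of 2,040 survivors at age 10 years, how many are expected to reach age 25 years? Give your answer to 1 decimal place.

The relevant probability is 70/2,440 = 0.028689.
Expected number = 2,040 × 0.028689 = 58.5.

58.5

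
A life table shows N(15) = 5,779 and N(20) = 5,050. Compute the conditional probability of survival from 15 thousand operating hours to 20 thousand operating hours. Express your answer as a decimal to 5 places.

The conditional survival probability is N(20)/N(15) = 5,050/5,779 = 0.873854.

0.87385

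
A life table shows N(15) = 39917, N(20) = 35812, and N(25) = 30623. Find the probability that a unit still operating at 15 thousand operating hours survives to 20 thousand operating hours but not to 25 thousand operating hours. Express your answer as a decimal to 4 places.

0.1300

This is the probability of reaching 20 but not 25, conditional on being operational at 15: (N(20) − N(25)) / N(15).
= (35812 − 30623) / 39917 = 5189 / 39917 = 0.129995.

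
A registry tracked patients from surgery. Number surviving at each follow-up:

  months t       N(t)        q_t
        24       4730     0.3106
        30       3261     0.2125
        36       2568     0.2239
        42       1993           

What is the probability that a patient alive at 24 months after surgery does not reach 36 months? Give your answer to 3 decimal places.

0.457

P(die before 36 | alive at 24) = 1 − N(36)/N(24) = 1 − 2568/4730 = (2162)/4730 = 0.457082.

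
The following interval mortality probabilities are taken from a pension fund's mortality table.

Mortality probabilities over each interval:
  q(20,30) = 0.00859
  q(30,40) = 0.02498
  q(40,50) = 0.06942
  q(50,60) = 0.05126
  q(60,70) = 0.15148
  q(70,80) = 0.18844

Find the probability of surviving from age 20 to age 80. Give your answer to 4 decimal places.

Chaining the interval survival probabilities: (1 − 0.00859) × (1 − 0.02498) × (1 − 0.06942) × (1 − 0.05126) × (1 − 0.15148) × (1 − 0.18844).
= 0.99141 × 0.97502 × 0.93058 × 0.94874 × 0.84852 × 0.81156 = 0.587693.

0.5877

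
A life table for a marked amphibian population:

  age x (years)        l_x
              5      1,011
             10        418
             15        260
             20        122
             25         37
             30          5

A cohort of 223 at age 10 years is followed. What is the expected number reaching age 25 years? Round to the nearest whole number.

20

The relevant probability is 37/418 = 0.088517.
Expected number = 223 × 0.088517 = 20.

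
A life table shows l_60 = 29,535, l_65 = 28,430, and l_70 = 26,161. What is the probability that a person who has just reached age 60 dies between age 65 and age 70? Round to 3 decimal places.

This is the probability of reaching 65 but not 70, conditional on being alive at 60: (l_65 − l_70) / l_60.
= (28,430 − 26,161) / 29,535 = 2,269 / 29,535 = 0.076824.

0.077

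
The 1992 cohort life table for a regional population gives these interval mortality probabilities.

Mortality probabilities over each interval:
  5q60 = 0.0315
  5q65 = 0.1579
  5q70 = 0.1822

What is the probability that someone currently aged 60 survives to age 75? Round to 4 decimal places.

15p60 = (1 − 0.0315) × (1 − 0.1579) × (1 − 0.1822).
= 0.9685 × 0.8421 × 0.8178 = 0.666976.

0.6670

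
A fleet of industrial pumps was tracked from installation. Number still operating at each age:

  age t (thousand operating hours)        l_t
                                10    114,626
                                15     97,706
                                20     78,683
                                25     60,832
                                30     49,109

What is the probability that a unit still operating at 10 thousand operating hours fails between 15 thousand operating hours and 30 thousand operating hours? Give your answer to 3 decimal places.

0.424

This is the probability of reaching 15 but not 30, conditional on being operational at 10: (l_15 − l_30) / l_10.
= (97,706 − 49,109) / 114,626 = 48,597 / 114,626 = 0.423961.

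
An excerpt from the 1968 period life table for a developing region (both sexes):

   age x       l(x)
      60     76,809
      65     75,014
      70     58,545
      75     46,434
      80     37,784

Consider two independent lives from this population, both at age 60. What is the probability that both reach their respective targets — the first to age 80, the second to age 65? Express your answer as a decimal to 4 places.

0.4804

p₁ = l(80)/l(60) = 37,784/76,809 = 0.491922; p₂ = l(65)/l(60) = 75,014/76,809 = 0.976630.
P(both) = p₁ × p₂ = 0.491922 × 0.976630 = 0.480426.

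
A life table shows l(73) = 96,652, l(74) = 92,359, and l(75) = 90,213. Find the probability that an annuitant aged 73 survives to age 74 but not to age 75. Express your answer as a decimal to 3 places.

0.022

This is the probability of reaching 74 but not 75, conditional on being alive at 73: (l(74) − l(75)) / l(73).
= (92,359 − 90,213) / 96,652 = 2,146 / 96,652 = 0.022203.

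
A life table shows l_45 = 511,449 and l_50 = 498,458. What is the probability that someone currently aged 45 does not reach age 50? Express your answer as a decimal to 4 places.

0.0254

P(die before 50 | alive at 45) = 1 − l_50/l_45 = 1 − 498,458/511,449 = (12,991)/511,449 = 0.025400.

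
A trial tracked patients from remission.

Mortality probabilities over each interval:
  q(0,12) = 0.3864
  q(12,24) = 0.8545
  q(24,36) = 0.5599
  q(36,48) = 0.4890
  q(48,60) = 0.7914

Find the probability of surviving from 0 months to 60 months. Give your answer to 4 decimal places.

0.0042

Chaining the interval survival probabilities: (1 − 0.3864) × (1 − 0.8545) × (1 − 0.5599) × (1 − 0.4890) × (1 − 0.7914).
= 0.6136 × 0.1455 × 0.4401 × 0.5110 × 0.2086 = 0.004188.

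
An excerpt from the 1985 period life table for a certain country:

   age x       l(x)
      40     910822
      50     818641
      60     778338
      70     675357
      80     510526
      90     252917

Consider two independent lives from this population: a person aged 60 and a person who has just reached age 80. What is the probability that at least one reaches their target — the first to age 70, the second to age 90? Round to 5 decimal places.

0.93324

p₁ = l(70)/l(60) = 675357/778338 = 0.867691; p₂ = l(90)/l(80) = 252917/510526 = 0.495405.
P(at least one) = 1 − (1−p₁)(1−p₂) = 1 − 0.132309 × 0.504595 = 0.933238.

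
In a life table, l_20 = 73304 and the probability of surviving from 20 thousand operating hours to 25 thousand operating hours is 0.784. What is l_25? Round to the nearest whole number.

l_25 = l_20 × p = 73304 × 0.784 = 57470.

57470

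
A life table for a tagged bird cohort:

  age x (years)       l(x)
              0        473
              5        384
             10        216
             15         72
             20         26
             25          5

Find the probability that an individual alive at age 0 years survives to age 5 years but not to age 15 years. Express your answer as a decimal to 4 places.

This is the probability of reaching 5 but not 15, conditional on being alive at 0: (l(5) − l(15)) / l(0).
= (384 − 72) / 473 = 312 / 473 = 0.659619.

0.6596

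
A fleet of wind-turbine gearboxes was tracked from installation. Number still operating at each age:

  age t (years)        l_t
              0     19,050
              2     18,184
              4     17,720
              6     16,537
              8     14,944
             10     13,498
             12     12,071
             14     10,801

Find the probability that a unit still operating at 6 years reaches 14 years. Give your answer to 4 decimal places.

0.6531

The conditional survival probability is l_14/l_6 = 10,801/16,537 = 0.653141.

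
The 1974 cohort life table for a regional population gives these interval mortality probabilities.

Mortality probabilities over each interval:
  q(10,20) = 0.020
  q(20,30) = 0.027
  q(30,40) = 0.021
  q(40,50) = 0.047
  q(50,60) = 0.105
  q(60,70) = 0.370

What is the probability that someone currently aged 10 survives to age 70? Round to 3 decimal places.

0.502

P(survive 10→70) = (1 − 0.020) × (1 − 0.027) × (1 − 0.021) × (1 − 0.047) × (1 − 0.105) × (1 − 0.370).
= 0.980 × 0.973 × 0.979 × 0.953 × 0.895 × 0.630 = 0.501624.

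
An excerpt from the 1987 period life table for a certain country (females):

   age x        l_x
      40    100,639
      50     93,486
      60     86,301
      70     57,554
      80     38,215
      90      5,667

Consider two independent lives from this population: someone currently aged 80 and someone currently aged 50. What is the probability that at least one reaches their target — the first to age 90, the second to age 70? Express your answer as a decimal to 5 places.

0.67264

p₁ = l_90/l_80 = 5,667/38,215 = 0.148293; p₂ = l_70/l_50 = 57,554/93,486 = 0.615643.
P(at least one) = 1 − (1−p₁)(1−p₂) = 1 − 0.851707 × 0.384357 = 0.672640.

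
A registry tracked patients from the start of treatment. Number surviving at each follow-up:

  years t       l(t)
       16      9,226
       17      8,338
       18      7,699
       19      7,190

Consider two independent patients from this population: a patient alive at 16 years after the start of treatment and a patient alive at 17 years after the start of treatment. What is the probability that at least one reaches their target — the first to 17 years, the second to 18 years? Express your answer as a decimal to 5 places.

p₁ = l(17)/l(16) = 8,338/9,226 = 0.903750; p₂ = l(18)/l(17) = 7,699/8,338 = 0.923363.
P(at least one) = 1 − (1−p₁)(1−p₂) = 1 − 0.096250 × 0.076637 = 0.992624.

0.99262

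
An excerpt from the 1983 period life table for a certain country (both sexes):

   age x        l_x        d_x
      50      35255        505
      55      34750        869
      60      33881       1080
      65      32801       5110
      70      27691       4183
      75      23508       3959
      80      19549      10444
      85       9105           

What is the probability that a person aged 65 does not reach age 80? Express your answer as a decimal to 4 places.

0.4040

P(die before 80 | alive at 65) = 1 − l_80/l_65 = 1 − 19549/32801 = (13252)/32801 = 0.404012.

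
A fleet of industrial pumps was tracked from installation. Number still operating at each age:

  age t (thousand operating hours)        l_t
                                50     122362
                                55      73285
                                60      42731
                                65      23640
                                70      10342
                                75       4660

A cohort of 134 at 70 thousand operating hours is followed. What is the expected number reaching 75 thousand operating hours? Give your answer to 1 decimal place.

The relevant probability is 4660/10342 = 0.450590.
Expected number = 134 × 0.450590 = 60.4.

60.4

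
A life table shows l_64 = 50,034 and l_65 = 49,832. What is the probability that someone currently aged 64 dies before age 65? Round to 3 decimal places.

P(die before 65 | alive at 64) = 1 − l_65/l_64 = 1 − 49,832/50,034 = (202)/50,034 = 0.004037.

0.004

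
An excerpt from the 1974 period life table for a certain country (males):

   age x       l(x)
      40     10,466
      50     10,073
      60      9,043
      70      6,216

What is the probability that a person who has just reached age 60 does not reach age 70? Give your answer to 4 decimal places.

0.3126

P(die before 70 | alive at 60) = 1 − l(70)/l(60) = 1 − 6,216/9,043 = (2,827)/9,043 = 0.312617.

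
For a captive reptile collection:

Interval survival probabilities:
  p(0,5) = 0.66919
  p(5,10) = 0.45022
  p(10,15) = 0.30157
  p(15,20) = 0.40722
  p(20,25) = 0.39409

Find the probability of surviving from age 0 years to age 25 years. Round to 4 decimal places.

0.0146

Chaining the interval survival probabilities: 0.66919 × 0.45022 × 0.30157 × 0.40722 × 0.39409.
= 0.014581.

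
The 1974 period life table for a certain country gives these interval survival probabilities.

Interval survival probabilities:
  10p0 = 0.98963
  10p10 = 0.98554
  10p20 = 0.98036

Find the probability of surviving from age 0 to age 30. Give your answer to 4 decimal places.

0.9562

Chaining the interval survival probabilities: 0.98963 × 0.98554 × 0.98036.
= 0.956165.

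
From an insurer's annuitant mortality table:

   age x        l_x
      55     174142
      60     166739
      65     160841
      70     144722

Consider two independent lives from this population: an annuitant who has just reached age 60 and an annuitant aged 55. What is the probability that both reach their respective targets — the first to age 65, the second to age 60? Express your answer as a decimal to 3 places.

p₁ = l_65/l_60 = 160841/166739 = 0.964627; p₂ = l_60/l_55 = 166739/174142 = 0.957489.
P(both) = p₁ × p₂ = 0.964627 × 0.957489 = 0.923620.

0.924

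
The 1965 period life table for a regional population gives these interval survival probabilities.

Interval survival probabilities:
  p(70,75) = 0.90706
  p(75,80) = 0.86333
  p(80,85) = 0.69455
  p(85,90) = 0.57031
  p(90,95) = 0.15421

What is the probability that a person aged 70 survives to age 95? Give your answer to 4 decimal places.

0.0478

Chaining the interval survival probabilities: 0.90706 × 0.86333 × 0.69455 × 0.57031 × 0.15421.
= 0.047834.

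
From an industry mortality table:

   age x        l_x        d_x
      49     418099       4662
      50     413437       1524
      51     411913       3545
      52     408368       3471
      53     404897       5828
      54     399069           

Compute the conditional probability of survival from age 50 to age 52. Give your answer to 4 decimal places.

The conditional survival probability is l_52/l_50 = 408368/413437 = 0.987739.

0.9877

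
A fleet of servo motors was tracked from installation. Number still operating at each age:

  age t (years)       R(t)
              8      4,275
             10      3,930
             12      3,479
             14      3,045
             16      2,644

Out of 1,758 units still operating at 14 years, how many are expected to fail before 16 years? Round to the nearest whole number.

232

The relevant probability is 1 − 2,644/3,045 = 0.131691.
Expected number = 1,758 × 0.131691 = 232.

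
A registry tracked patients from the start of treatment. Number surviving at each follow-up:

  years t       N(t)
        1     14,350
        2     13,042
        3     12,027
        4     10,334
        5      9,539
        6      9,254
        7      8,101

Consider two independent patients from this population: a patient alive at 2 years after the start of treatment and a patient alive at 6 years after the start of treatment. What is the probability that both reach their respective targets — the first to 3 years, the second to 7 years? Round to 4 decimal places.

p₁ = N(3)/N(2) = 12,027/13,042 = 0.922175; p₂ = N(7)/N(6) = 8,101/9,254 = 0.875405.
P(both) = p₁ × p₂ = 0.922175 × 0.875405 = 0.807277.

0.8073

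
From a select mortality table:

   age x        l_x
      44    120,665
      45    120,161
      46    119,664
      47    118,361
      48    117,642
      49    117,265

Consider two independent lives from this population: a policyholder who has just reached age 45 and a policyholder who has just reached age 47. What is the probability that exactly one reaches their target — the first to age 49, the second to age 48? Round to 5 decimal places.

0.02988

p₁ = l_49/l_45 = 117,265/120,161 = 0.975899; p₂ = l_48/l_47 = 117,642/118,361 = 0.993925.
P(exactly one) = p₁(1−p₂) + (1−p₁)p₂ = 0.005929 + 0.023955 = 0.029883.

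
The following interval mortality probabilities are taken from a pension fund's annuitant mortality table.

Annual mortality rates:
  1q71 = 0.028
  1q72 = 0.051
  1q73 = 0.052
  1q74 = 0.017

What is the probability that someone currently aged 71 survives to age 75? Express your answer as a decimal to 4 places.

The overall survival probability is (1 − 0.028) × (1 − 0.051) × (1 − 0.052) × (1 − 0.017).
= 0.972 × 0.949 × 0.948 × 0.983 = 0.859596.

0.8596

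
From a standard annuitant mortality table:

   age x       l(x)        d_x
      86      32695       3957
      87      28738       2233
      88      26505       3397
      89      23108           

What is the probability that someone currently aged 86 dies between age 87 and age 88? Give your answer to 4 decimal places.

This is the probability of reaching 87 but not 88, conditional on being alive at 86: (l(87) − l(88)) / l(86).
= (28738 − 26505) / 32695 = 2233 / 32695 = 0.068298.

0.0683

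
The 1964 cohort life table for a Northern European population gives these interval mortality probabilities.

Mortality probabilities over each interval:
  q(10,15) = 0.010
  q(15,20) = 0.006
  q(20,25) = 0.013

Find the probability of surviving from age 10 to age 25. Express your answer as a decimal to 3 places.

0.971

P(survive 10→25) = (1 − 0.010) × (1 − 0.006) × (1 − 0.013).
= 0.990 × 0.994 × 0.987 = 0.971267.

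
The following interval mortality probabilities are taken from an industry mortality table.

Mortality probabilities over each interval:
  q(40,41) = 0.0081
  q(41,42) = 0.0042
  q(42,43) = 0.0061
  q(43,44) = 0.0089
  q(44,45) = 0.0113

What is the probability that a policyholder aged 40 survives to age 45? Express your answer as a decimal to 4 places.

Chaining the interval survival probabilities: (1 − 0.0081) × (1 − 0.0042) × (1 − 0.0061) × (1 − 0.0089) × (1 − 0.0113).
= 0.9919 × 0.9958 × 0.9939 × 0.9911 × 0.9887 = 0.961977.

0.9620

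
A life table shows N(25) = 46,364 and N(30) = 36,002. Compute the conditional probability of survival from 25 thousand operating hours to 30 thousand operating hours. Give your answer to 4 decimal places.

The conditional survival probability is N(30)/N(25) = 36,002/46,364 = 0.776508.

0.7765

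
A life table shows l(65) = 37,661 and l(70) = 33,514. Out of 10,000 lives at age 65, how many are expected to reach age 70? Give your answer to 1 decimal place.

8898.9

The relevant probability is 33,514/37,661 = 0.889886.
Expected number = 10,000 × 0.889886 = 8898.9.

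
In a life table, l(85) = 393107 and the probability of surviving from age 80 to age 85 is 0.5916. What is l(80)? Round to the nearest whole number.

664481

l(80) = l(85) / p = 393107 / 0.5916 = 664481.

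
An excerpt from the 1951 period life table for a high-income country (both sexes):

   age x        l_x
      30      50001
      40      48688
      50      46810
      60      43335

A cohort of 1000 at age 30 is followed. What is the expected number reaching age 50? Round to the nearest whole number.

The relevant probability is 46810/50001 = 0.936181.
Expected number = 1000 × 0.936181 = 936.

936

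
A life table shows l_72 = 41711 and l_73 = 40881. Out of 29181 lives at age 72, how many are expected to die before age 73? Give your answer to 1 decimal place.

The relevant probability is 1 − 40881/41711 = 0.019899.
Expected number = 29181 × 0.019899 = 580.7.

580.7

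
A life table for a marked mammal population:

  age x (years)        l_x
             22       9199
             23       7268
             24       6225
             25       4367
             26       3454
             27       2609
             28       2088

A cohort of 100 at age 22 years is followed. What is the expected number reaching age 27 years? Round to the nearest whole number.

The relevant probability is 2609/9199 = 0.283618.
Expected number = 100 × 0.283618 = 28.

28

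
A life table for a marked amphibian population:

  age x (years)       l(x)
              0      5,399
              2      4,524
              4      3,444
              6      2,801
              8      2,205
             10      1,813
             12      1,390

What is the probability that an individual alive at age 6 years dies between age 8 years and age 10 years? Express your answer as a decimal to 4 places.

This is the probability of reaching 8 but not 10, conditional on being alive at 6: (l(8) − l(10)) / l(6).
= (2,205 − 1,813) / 2,801 = 392 / 2,801 = 0.139950.

0.1400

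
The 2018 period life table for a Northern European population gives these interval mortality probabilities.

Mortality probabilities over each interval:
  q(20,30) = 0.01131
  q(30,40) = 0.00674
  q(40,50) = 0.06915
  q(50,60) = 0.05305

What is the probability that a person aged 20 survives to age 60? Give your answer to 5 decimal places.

0.86563

The overall survival probability is (1 − 0.01131) × (1 − 0.00674) × (1 − 0.06915) × (1 − 0.05305).
= 0.98869 × 0.99326 × 0.93085 × 0.94695 = 0.865625.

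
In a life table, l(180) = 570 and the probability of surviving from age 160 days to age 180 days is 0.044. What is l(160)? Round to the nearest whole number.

12955

l(160) = l(180) / p = 570 / 0.044 = 12955.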